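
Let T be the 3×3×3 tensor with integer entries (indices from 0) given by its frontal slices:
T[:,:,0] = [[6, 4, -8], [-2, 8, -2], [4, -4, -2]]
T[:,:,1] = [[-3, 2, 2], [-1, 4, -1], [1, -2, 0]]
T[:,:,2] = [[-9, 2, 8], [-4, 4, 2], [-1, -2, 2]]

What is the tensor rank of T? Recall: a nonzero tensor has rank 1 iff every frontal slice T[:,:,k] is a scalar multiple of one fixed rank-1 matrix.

Lower bound: in the mode-1 unfolding of T (rows indexed by i, columns by (j,k)) the 3×3 minor on rows i ∈ {0, 1, 2}, columns (j,k) ∈ {(0,0), (0,1), (0,2)} is det [[6, -3, -9], [-2, -1, -4], [4, 1, -1]] = 66 ≠ 0, so that unfolding has rank ≥ 3 and hence rank(T) ≥ 3 (CP rank is at least every unfolding rank, though it can be larger).
Upper bound: T is a sum of 3 rank-1 terms, T = [1, 2, -1] ⊗ [1, -2, 0] ⊗ [-2, -1, -1] + [2, -1, 0] ⊗ [1, 0, -1] ⊗ [2, -1, -2] + [2, 2, 1] ⊗ [1, 0, -1] ⊗ [2, 0, -2] (written with every a and b primitive with positive leading entry and the scale carried by c; CP decompositions are not unique, and this one is verified by expanding entrywise), so rank(T) ≤ 3.
These bounds meet, so rank(T) = 3.

3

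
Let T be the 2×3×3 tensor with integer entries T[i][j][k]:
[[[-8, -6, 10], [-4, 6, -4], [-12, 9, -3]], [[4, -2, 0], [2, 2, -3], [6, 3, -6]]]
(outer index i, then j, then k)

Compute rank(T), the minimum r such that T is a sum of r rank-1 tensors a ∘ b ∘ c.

Lower bound: the mode-2 unfolding of T (rows indexed by j, columns by (i,k) = (0,0), (0,1), (0,2), (1,0), (1,1), (1,2)) is [[-8, -6, 10, 4, -2, 0], [-4, 6, -4, 2, 2, -3], [-12, 9, -3, 6, 3, -6]].
There the 2×2 minor on rows j ∈ {0, 1}, columns (i,k) ∈ {(0,0), (0,1)} is det [[-8, -6], [-4, 6]] = -72 ≠ 0, so this unfolding has rank ≥ 2; CP rank is at least every unfolding rank, so rank(T) ≥ 2. (Unfolding ranks only ever bound the CP rank from below — rank(T) can be strictly larger than all of them — so the matching upper bound has to come from an explicit 2-term decomposition.)
Upper bound — finding two terms. Write S_k = T[:,:,k] for the frontal slices: S₀ = [[-8, -4, -12], [4, 2, 6]], S₁ = [[-6, 6, 9], [-2, 2, 3]], S₂ = [[10, -4, -3], [0, -3, -6]].
If T = a₁ ∘ b₁ ∘ c₁ + a₂ ∘ b₂ ∘ c₂ then each S_k = c₁[k]·a₁b₁ᵀ + c₂[k]·a₂b₂ᵀ. S₀ and S₁ are linearly independent, so a₁b₁ᵀ and a₂b₂ᵀ must span the same plane of matrices: they are the rank-1 matrices of the form x·S₀ + y·S₁.
The 2×2 minor of x·S₀ + y·S₁ on rows {0,1}, columns {0,1} is −60·xy = (-60)·(y)(x), vanishing at (x:y) = (1:0) and (0:1).
M₁ = S₀ = [[-8, -4, -12], [4, 2, 6]] = (-2)·[2, -1][2, 1, 3]ᵀ and M₂ = S₁ = [[-6, 6, 9], [-2, 2, 3]] = −[3, 1][2, -2, -3]ᵀ, so take a₁ = [2, -1], b₁ = [2, 1, 3], a₂ = [3, 1], b₂ = [2, -2, -3].
Each slice is an integer combination of E₁ = a₁b₁ᵀ and E₂ = a₂b₂ᵀ: S₀ = −2·E₁, S₁ = −E₂, S₂ = E₁ + E₂; reading off coefficients, c₁ = [-2, 0, 1] and c₂ = [0, -1, 1].
Hence T = [2, -1] ∘ [2, 1, 3] ∘ [-2, 0, 1] + [3, 1] ∘ [2, -2, -3] ∘ [0, -1, 1], so rank(T) ≤ 2.
These bounds meet, so rank(T) = 2.

2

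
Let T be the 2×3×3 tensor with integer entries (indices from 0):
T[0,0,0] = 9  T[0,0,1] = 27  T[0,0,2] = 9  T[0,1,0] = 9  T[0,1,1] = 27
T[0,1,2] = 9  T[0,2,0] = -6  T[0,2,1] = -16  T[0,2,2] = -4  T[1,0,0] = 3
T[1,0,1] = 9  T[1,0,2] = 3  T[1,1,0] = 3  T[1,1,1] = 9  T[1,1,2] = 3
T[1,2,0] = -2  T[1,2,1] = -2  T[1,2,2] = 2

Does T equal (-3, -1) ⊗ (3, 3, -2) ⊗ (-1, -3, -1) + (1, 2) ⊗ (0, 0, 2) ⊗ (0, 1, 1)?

Reconstruct entrywise from the claimed factors. For example, T[0,1,0] = 9 and Σₗ aₗ[0]bₗ[1]cₗ[0] = (-3)·(3)·(-1) + (1)·(0)·(0) = 9; checking all 18 entries, every one matches. The claim holds.

Yes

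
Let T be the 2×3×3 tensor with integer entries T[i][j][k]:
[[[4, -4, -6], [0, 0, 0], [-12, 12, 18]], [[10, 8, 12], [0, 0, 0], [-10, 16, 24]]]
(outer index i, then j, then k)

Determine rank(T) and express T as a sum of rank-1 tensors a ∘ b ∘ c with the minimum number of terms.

rank(T) = 2

Lower bound: the mode-1 unfolding of T (rows indexed by i, columns by (j,k) = (0,0), (0,1), (0,2), (1,0), (1,1), (1,2), (2,0), (2,1), (2,2)) is [[4, -4, -6, 0, 0, 0, -12, 12, 18], [10, 8, 12, 0, 0, 0, -10, 16, 24]].
There the 2×2 minor on rows i ∈ {0, 1}, columns (j,k) ∈ {(0,0), (0,1)} is det [[4, -4], [10, 8]] = 72 ≠ 0, so this unfolding has rank ≥ 2; CP rank is at least every unfolding rank, so rank(T) ≥ 2. (Unfolding ranks only ever bound the CP rank from below — rank(T) can be strictly larger than all of them — so the matching upper bound has to come from an explicit 2-term decomposition.)
Upper bound — finding two terms. Write S_k = T[:,:,k] for the frontal slices: S₀ = [[4, 0, -12], [10, 0, -10]], S₁ = [[-4, 0, 12], [8, 0, 16]], S₂ = [[-6, 0, 18], [12, 0, 24]].
If T = a₁ ∘ b₁ ∘ c₁ + a₂ ∘ b₂ ∘ c₂ then each S_k = c₁[k]·a₁b₁ᵀ + c₂[k]·a₂b₂ᵀ. S₀ and S₁ are linearly independent, so a₁b₁ᵀ and a₂b₂ᵀ must span the same plane of matrices: they are the rank-1 matrices of the form x·S₀ + y·S₁.
The 2×2 minor of x·S₀ + y·S₁ on rows {0,1}, columns {0,2} is 80·x² + 80·xy − 160·y² = 80·(x + 2·y)(x − y), vanishing at (x:y) = (2:-1) and (1:1).
M₁ = 2·S₀ − S₁ = [[12, 0, -36], [12, 0, -36]] = 12·[1, 1][1, 0, -3]ᵀ and M₂ = S₀ + S₁ = [[0, 0, 0], [18, 0, 6]] = 6·[0, 1][3, 0, 1]ᵀ, so take a₁ = [1, 1], b₁ = [1, 0, -3], a₂ = [0, 1], b₂ = [3, 0, 1].
Each slice is an integer combination of E₁ = a₁b₁ᵀ and E₂ = a₂b₂ᵀ: S₀ = 4·E₁ + 2·E₂, S₁ = −4·E₁ + 4·E₂, S₂ = −6·E₁ + 6·E₂; reading off coefficients, c₁ = [4, -4, -6] and c₂ = [2, 4, 6].
Hence T = [1, 1] ∘ [1, 0, -3] ∘ [4, -4, -6] + [0, 1] ∘ [3, 0, 1] ∘ [2, 4, 6], so rank(T) ≤ 2.
These bounds meet, so rank(T) = 2.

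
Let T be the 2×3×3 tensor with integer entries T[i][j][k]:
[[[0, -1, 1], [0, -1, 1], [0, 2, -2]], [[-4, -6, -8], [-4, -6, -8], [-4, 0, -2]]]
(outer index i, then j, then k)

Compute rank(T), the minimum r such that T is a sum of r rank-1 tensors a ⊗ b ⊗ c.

Lower bound: in the mode-3 unfolding of T (rows indexed by k, columns by (i,j)) the 3×3 minor on rows k ∈ {0, 1, 2}, columns (i,j) ∈ {(0,0), (1,0), (1,2)} is det [[0, -4, -4], [-1, -6, 0], [1, -8, -2]] = -48 ≠ 0, so that unfolding has rank ≥ 3 and hence rank(T) ≥ 3 (CP rank is at least every unfolding rank, though it can be larger).
Upper bound: T is a sum of 3 rank-1 terms, T = (0, 1) ⊗ (1, 1, -1) ⊗ (4, 4, -2) + (0, 1) ⊗ (1, 1, 0) ⊗ (-8, -8, -8) + (1, 2) ⊗ (1, 1, -2) ⊗ (0, -1, 1) (one valid choice — decompositions are not unique — normalised so each a, b is primitive with positive first nonzero entry; check it by expanding all entries), so rank(T) ≤ 3.
These bounds meet, so rank(T) = 3.

3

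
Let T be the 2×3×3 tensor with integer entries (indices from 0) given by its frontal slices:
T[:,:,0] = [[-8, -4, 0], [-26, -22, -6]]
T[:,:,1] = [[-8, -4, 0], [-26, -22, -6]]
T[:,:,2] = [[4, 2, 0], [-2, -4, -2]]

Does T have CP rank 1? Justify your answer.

No

The mode-1 unfolding of T (rows indexed by i, columns by (j,k) = (0,0), (0,1), (0,2), (1,0), (1,1), (1,2), (2,0), (2,1), (2,2)) is [[-8, -8, 4, -4, -4, 2, 0, 0, 0], [-26, -26, -2, -22, -22, -4, -6, -6, -2]].
There the 2×2 minor on rows i ∈ {0, 1}, columns (j,k) ∈ {(0,0), (0,2)} is det [[-8, 4], [-26, -2]] = 120 ≠ 0, so this unfolding has rank ≥ 2; CP rank is at least every unfolding rank, so rank(T) ≥ 2.
In particular rank(T) ≥ 2 > 1, so T is not rank-1.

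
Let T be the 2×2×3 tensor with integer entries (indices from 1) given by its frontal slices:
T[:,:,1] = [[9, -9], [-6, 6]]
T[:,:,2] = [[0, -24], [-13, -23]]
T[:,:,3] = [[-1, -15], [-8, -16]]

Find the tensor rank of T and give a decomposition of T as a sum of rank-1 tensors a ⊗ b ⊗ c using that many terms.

rank(T) = 2

Lower bound: the mode-1 unfolding of T (rows indexed by i, columns by (j,k) = (1,1), (1,2), (1,3), (2,1), (2,2), (2,3)) is [[9, 0, -1, -9, -24, -15], [-6, -13, -8, 6, -23, -16]].
There the 2×2 minor on rows i ∈ {1, 2}, columns (j,k) ∈ {(1,1), (1,2)} is det [[9, 0], [-6, -13]] = -117 ≠ 0, so this unfolding has rank ≥ 2; CP rank is at least every unfolding rank, so rank(T) ≥ 2. (Flattening ranks never certify an upper bound on CP rank; for that we must actually write T with 2 rank-1 terms.)
Upper bound — finding two terms. Write S_k = T[:,:,k] for the frontal slices: S₁ = [[9, -9], [-6, 6]], S₂ = [[0, -24], [-13, -23]], S₃ = [[-1, -15], [-8, -16]].
If T = a₁ ⊗ b₁ ⊗ c₁ + a₂ ⊗ b₂ ⊗ c₂ then each S_k = c₁[k]·a₁b₁ᵀ + c₂[k]·a₂b₂ᵀ. S₁ and S₂ are linearly independent, so a₁b₁ᵀ and a₂b₂ᵀ must span the same plane of matrices: they are the rank-1 matrices of the form x·S₁ + y·S₂.
det(x·S₁ + y·S₂) is −468·xy − 312·y² = (-156)·(3·x + 2·y)(y), vanishing at (x:y) = (2:-3) and (1:0).
M₁ = 2·S₁ − 3·S₂ = [[18, 54], [27, 81]] = 9·[2, 3][1, 3]ᵀ and M₂ = S₁ = [[9, -9], [-6, 6]] = 3·[3, -2][1, -1]ᵀ, so take a₁ = [2, 3], b₁ = [1, 3], a₂ = [3, -2], b₂ = [1, -1].
Each slice is an integer combination of E₁ = a₁b₁ᵀ and E₂ = a₂b₂ᵀ: S₁ = 3·E₂, S₂ = −3·E₁ + 2·E₂, S₃ = −2·E₁ + E₂; reading off coefficients, c₁ = [0, -3, -2] and c₂ = [3, 2, 1].
Hence T = [2, 3] ⊗ [1, 3] ⊗ [0, -3, -2] + [3, -2] ⊗ [1, -1] ⊗ [3, 2, 1], so rank(T) ≤ 2.
These bounds meet, so rank(T) = 2.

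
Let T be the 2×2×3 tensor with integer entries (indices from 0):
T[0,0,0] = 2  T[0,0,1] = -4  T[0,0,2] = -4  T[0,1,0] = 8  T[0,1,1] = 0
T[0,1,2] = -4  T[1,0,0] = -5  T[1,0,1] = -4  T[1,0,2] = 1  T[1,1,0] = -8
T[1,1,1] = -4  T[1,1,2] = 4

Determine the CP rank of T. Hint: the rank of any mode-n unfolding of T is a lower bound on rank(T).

Lower bound: the mode-3 unfolding of T (rows indexed by k, columns by (i,j) = (0,0), (0,1), (1,0), (1,1)) is [[2, 8, -5, -8], [-4, 0, -4, -4], [-4, -4, 1, 4]].
There the 3×3 minor on rows k ∈ {0, 1, 2}, columns (i,j) ∈ {(0,0), (0,1), (1,0)} is det [[2, 8, -5], [-4, 0, -4], [-4, -4, 1]] = 48 ≠ 0, so this unfolding has rank ≥ 3; CP rank is at least every unfolding rank, so rank(T) ≥ 3. (This is only a lower bound: in general the CP rank may exceed every unfolding rank, so we still need to exhibit 3 rank-1 terms summing to T.)
Upper bound: T is a sum of 3 rank-1 terms, T = (1, -2) ⊗ (1, 2) ⊗ (2, 1, -1) + (1, 0) ⊗ (1, 2) ⊗ (2, -1, -1) + (2, 1) ⊗ (1, 0) ⊗ (-1, -2, -1) (one valid choice — decompositions are not unique — normalised so each a, b is primitive with positive first nonzero entry; check it by expanding all entries), so rank(T) ≤ 3.
These bounds meet, so rank(T) = 3.
Check entry T[0,0,1] = -4: (1)·(1)·(1) + (1)·(1)·(-1) + (2)·(1)·(-2) = -4.

3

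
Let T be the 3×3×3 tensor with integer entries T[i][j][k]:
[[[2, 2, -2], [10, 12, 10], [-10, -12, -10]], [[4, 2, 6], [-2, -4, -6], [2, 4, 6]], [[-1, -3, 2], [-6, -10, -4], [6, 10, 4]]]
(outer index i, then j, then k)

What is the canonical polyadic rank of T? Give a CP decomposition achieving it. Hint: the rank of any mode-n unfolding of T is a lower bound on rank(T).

Lower bound: in the mode-3 unfolding of T (rows indexed by k, columns by (i,j)) the 3×3 minor on rows k ∈ {0, 1, 2}, columns (i,j) ∈ {(0,0), (0,1), (1,0)} is det [[2, 10, 4], [2, 12, 2], [-2, 10, 6]] = 120 ≠ 0, so that unfolding has rank ≥ 3 and hence rank(T) ≥ 3 (CP rank is at least every unfolding rank, though it can be larger).
Upper bound: T is a sum of 3 rank-1 terms, T = [1, 0, -1] ⊗ [1, 2, -2] ⊗ [2, 4, 0] + [1, 1, 0] ⊗ [1, 1, -1] ⊗ [2, 0, 2] + [2, -2, -1] ⊗ [1, -2, 2] ⊗ [-1, -1, -2] (one valid choice — decompositions are not unique — normalised so each a, b is primitive with positive first nonzero entry; check it by expanding all entries), so rank(T) ≤ 3.
These bounds meet, so rank(T) = 3.

rank(T) = 3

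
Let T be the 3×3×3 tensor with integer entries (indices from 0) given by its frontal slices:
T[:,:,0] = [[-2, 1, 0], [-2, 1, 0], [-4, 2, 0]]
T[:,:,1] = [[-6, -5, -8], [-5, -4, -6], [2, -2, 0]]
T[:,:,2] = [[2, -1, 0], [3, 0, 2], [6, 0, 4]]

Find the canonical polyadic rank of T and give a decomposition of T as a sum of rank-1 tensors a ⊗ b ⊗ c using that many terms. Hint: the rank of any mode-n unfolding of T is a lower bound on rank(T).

Lower bound: the mode-2 unfolding of T (rows indexed by j, columns by (i,k) = (0,0), (0,1), (0,2), (1,0), (1,1), (1,2), (2,0), (2,1), (2,2)) is [[-2, -6, 2, -2, -5, 3, -4, 2, 6], [1, -5, -1, 1, -4, 0, 2, -2, 0], [0, -8, 0, 0, -6, 2, 0, 0, 4]].
There the 3×3 minor on rows j ∈ {0, 1, 2}, columns (i,k) ∈ {(0,0), (0,1), (1,1)} is det [[-2, -6, -5], [1, -5, -4], [0, -8, -6]] = 8 ≠ 0, so this unfolding has rank ≥ 3; CP rank is at least every unfolding rank, so rank(T) ≥ 3. (Unfolding ranks only ever bound the CP rank from below — rank(T) can be strictly larger than all of them — so the matching upper bound has to come from an explicit 3-term decomposition.)
Upper bound: T is a sum of 3 rank-1 terms, T = [0, 1, 2] ⊗ [1, 1, 2] ⊗ [0, 1, 1] + [1, 1, 2] ⊗ [2, -1, 0] ⊗ [-1, 1, 1] + [2, 2, 1] ⊗ [2, 1, 2] ⊗ [0, -2, 0] (written with every a and b primitive with positive leading entry and the scale carried by c; CP decompositions are not unique, and this one is verified by expanding entrywise), so rank(T) ≤ 3.
These bounds meet, so rank(T) = 3.

rank(T) = 3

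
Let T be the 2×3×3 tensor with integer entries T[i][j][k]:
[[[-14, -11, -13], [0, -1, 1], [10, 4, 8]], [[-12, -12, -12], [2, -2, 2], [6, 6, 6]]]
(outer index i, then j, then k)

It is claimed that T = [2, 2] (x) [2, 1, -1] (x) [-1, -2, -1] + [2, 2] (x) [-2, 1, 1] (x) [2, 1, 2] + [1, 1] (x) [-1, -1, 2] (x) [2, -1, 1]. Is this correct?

Reconstruct entry (1,0,0) from the claimed factors: Σₗ aₗ[1]bₗ[0]cₗ[0] = (2)·(2)·(-1) + (2)·(-2)·(2) + (1)·(-1)·(2) = -14, but T[1,0,0] = -12. The claim is false.

No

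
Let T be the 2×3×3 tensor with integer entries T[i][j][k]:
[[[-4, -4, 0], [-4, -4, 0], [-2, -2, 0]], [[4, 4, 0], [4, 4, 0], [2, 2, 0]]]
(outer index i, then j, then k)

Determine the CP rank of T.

1

Lower bound: T ≠ 0 (e.g. T[0,0,0] = -4), so rank(T) ≥ 1.
Upper bound: if T = a ⊗ b ⊗ c then every fibre of T is a multiple of the corresponding factor, so read the factors off the fibres through the nonzero entry T[0,0,0] = -4.
The mode-1 fibre T[:,0,0] = [-4, 4] gives a = (1, -1) (primitive direction); the mode-2 fibre T[0,:,0] = [-4, -4, -2] gives b = (2, 2, 1); then c[k] = T[0,0,k] / (a[0]·b[0]) = [-4, -4, 0] / 2 = (-2, -2, 0).
Expanding (1, -1) ⊗ (2, 2, 1) ⊗ (-2, -2, 0) reproduces all 18 entries of T, so T = (1, -1) ⊗ (2, 2, 1) ⊗ (-2, -2, 0) and rank(T) ≤ 1.
These bounds meet, so rank(T) = 1.
Check entry T[0,2,0] = -2: (1)·(1)·(-2) = -2.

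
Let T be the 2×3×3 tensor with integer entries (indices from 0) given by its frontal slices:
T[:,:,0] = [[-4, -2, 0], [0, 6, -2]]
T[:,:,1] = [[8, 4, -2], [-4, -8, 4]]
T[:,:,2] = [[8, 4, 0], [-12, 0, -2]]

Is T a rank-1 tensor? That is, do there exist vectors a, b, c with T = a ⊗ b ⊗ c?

The mode-3 unfolding of T (rows indexed by k, columns by (i,j) = (0,0), (0,1), (0,2), (1,0), (1,1), (1,2)) is [[-4, -2, 0, 0, 6, -2], [8, 4, -2, -4, -8, 4], [8, 4, 0, -12, 0, -2]].
There the 3×3 minor on rows k ∈ {0, 1, 2}, columns (i,j) ∈ {(0,0), (0,2), (1,0)} is det [[-4, 0, 0], [8, -2, -4], [8, 0, -12]] = -96 ≠ 0, so this unfolding has rank ≥ 3; CP rank is at least every unfolding rank, so rank(T) ≥ 3.
In particular rank(T) ≥ 3 > 1, so T is not rank-1.

No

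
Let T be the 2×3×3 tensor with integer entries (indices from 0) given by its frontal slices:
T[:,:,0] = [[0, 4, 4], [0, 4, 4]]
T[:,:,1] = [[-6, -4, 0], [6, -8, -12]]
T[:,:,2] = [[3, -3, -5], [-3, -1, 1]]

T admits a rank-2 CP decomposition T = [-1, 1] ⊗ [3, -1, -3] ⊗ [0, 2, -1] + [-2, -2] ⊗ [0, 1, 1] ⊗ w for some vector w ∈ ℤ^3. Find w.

w = [-2, 3, 1]

Subtract the known terms from T to get the rank-1 residual R = [-2, -2] ⊗ [0, 1, 1] ⊗ w, so R[i,j,k] = a[i]·b[j]·w[k]. Pick indices with nonzero a[0]·b[1] = (-2)·(1) = -2. Only the fibre through (0,1,·) is needed: R[0,1,:] = T[0,1,:] − Σₗ aₗ[0]bₗ[1]cₗ = [4, -4, -3] − (-1)·(-1)·[0, 2, -1] = [4, -6, -2]. Then w[k] = R[0,1,k] / -2 for each k, giving w = [4, -6, -2] / -2 = [-2, 3, 1].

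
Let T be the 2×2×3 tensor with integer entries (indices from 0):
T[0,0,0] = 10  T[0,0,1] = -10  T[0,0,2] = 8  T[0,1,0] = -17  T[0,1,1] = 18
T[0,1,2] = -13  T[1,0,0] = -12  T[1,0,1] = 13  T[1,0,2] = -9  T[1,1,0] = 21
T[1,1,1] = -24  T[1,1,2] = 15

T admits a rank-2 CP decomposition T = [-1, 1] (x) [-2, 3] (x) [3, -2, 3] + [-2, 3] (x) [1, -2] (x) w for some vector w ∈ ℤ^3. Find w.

Subtract the known terms from T to get the rank-1 residual R = [-2, 3] (x) [1, -2] (x) w, so R[i,j,k] = a[i]·b[j]·w[k]. Pick indices with nonzero a[0]·b[0] = (-2)·(1) = -2. Only the fibre through (0,0,·) is needed: R[0,0,:] = T[0,0,:] − Σₗ aₗ[0]bₗ[0]cₗ = [10, -10, 8] − (-1)·(-2)·[3, -2, 3] = [4, -6, 2]. Then w[k] = R[0,0,k] / -2 for each k, giving w = [4, -6, 2] / -2 = [-2, 3, -1].

w = [-2, 3, -1]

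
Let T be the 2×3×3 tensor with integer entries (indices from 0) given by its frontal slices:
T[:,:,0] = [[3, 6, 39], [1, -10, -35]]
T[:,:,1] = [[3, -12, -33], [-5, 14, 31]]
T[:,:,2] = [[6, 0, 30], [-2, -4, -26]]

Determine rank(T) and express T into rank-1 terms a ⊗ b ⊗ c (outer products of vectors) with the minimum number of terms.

rank(T) = 2

Lower bound: the mode-2 unfolding of T (rows indexed by j, columns by (i,k) = (0,0), (0,1), (0,2), (1,0), (1,1), (1,2)) is [[3, 3, 6, 1, -5, -2], [6, -12, 0, -10, 14, -4], [39, -33, 30, -35, 31, -26]].
There the 2×2 minor on rows j ∈ {0, 1}, columns (i,k) ∈ {(0,0), (0,1)} is det [[3, 3], [6, -12]] = -54 ≠ 0, so this unfolding has rank ≥ 2; CP rank is at least every unfolding rank, so rank(T) ≥ 2. (This is only a lower bound: in general the CP rank may exceed every unfolding rank, so we still need to exhibit 2 rank-1 terms summing to T.)
Upper bound — finding two terms. Write S_k = T[:,:,k] for the frontal slices: S₀ = [[3, 6, 39], [1, -10, -35]], S₁ = [[3, -12, -33], [-5, 14, 31]], S₂ = [[6, 0, 30], [-2, -4, -26]].
If T = a₁ ⊗ b₁ ⊗ c₁ + a₂ ⊗ b₂ ⊗ c₂ then each S_k = c₁[k]·a₁b₁ᵀ + c₂[k]·a₂b₂ᵀ. S₀ and S₁ are linearly independent, so a₁b₁ᵀ and a₂b₂ᵀ must span the same plane of matrices: they are the rank-1 matrices of the form x·S₀ + y·S₁.
The 2×2 minor of x·S₀ + y·S₁ on rows {0,1}, columns {0,1} is −36·x² + 54·xy − 18·y² = (-18)·(2·x − y)(x − y), vanishing at (x:y) = (1:2) and (1:1).
M₁ = S₀ + 2·S₁ = [[9, -18, -27], [-9, 18, 27]] = 9·[1, -1][1, -2, -3]ᵀ and M₂ = S₀ + S₁ = [[6, -6, 6], [-4, 4, -4]] = 2·[3, -2][1, -1, 1]ᵀ, so take a₁ = [1, -1], b₁ = [1, -2, -3], a₂ = [3, -2], b₂ = [1, -1, 1].
Each slice is an integer combination of E₁ = a₁b₁ᵀ and E₂ = a₂b₂ᵀ: S₀ = −9·E₁ + 4·E₂, S₁ = 9·E₁ − 2·E₂, S₂ = −6·E₁ + 4·E₂; reading off coefficients, c₁ = [-9, 9, -6] and c₂ = [4, -2, 4].
Hence T = [1, -1] ⊗ [1, -2, -3] ⊗ [-9, 9, -6] + [3, -2] ⊗ [1, -1, 1] ⊗ [4, -2, 4], so rank(T) ≤ 2.
These bounds meet, so rank(T) = 2.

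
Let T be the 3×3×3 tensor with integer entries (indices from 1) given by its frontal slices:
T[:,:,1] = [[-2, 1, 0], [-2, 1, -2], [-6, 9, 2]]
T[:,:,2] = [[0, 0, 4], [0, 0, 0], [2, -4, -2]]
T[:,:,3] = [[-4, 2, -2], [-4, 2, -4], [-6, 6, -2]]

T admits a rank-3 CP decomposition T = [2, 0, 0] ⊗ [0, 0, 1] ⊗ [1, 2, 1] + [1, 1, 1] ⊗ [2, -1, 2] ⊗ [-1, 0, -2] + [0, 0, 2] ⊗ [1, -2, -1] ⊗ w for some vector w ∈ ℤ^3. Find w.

w = [-2, 1, -1]

Subtract the known terms from T to get the rank-1 residual R = [0, 0, 2] ⊗ [1, -2, -1] ⊗ w, so R[i,j,k] = a[i]·b[j]·w[k]. Pick indices with nonzero a[3]·b[1] = (2)·(1) = 2. Only the fibre through (3,1,·) is needed: R[3,1,:] = T[3,1,:] − Σₗ aₗ[3]bₗ[1]cₗ = [-6, 2, -6] − (0)·(0)·[1, 2, 1] − (1)·(2)·[-1, 0, -2] = [-4, 2, -2]. Then w[k] = R[3,1,k] / 2 for each k, giving w = [-4, 2, -2] / 2 = [-2, 1, -1].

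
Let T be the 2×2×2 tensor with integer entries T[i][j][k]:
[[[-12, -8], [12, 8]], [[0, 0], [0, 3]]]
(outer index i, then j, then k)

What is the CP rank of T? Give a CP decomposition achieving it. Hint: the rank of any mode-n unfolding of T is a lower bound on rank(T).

Lower bound: the mode-3 unfolding of T (rows indexed by k, columns by (i,j) = (0,0), (0,1), (1,0), (1,1)) is [[-12, 12, 0, 0], [-8, 8, 0, 3]].
There the 2×2 minor on rows k ∈ {0, 1}, columns (i,j) ∈ {(0,0), (1,1)} is det [[-12, 0], [-8, 3]] = -36 ≠ 0, so this unfolding has rank ≥ 2; CP rank is at least every unfolding rank, so rank(T) ≥ 2. (Flattening ranks never certify an upper bound on CP rank; for that we must actually write T with 2 rank-1 terms.)
Upper bound — finding two terms. Write S_k = T[:,:,k] for the frontal slices: S₀ = [[-12, 12], [0, 0]], S₁ = [[-8, 8], [0, 3]].
If T = a₁ ∘ b₁ ∘ c₁ + a₂ ∘ b₂ ∘ c₂ then each S_k = c₁[k]·a₁b₁ᵀ + c₂[k]·a₂b₂ᵀ. S₀ and S₁ are linearly independent, so a₁b₁ᵀ and a₂b₂ᵀ must span the same plane of matrices: they are the rank-1 matrices of the form x·S₀ + y·S₁.
det(x·S₀ + y·S₁) is −36·xy − 24·y² = (-12)·(3·x + 2·y)(y), vanishing at (x:y) = (2:-3) and (1:0).
M₁ = 2·S₀ − 3·S₁ = [[0, 0], [0, -9]] = (-9)·[0, 1][0, 1]ᵀ and M₂ = S₀ = [[-12, 12], [0, 0]] = (-12)·[1, 0][1, -1]ᵀ, so take a₁ = [0, 1], b₁ = [0, 1], a₂ = [1, 0], b₂ = [1, -1].
Each slice is an integer combination of E₁ = a₁b₁ᵀ and E₂ = a₂b₂ᵀ: S₀ = −12·E₂, S₁ = 3·E₁ − 8·E₂; reading off coefficients, c₁ = [0, 3] and c₂ = [-12, -8].
Hence T = [0, 1] ∘ [0, 1] ∘ [0, 3] + [1, 0] ∘ [1, -1] ∘ [-12, -8], so rank(T) ≤ 2.
These bounds meet, so rank(T) = 2.

rank(T) = 2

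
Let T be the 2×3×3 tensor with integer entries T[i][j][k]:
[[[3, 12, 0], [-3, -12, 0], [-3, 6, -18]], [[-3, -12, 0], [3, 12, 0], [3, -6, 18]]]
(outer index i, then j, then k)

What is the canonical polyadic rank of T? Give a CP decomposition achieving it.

rank(T) = 2

Lower bound: in the mode-3 unfolding of T (rows indexed by k, columns by (i,j)) the 2×2 minor on rows k ∈ {0, 1}, columns (i,j) ∈ {(0,0), (0,2)} is det [[3, -3], [12, 6]] = 54 ≠ 0, so that unfolding has rank ≥ 2 and hence rank(T) ≥ 2 (CP rank is at least every unfolding rank, though it can be larger).
Upper bound: T[i,:,:] = a[i]·M for every slice, with a = (1, -1) and M = [[3, 12, 0], [-3, -12, 0], [-3, 6, -18]] (rows j, columns k).
The rows of M satisfy (row 0) = −(row 1), so splitting by rows, M = (-1, 1, 0)(-3, -12, 0)ᵀ + (0, 0, 1)(-3, 6, -18)ᵀ.
Hence T = (1, -1) ⊗ (-1, 1, 0) ⊗ (-3, -12, 0) + (1, -1) ⊗ (0, 0, 1) ⊗ (-3, 6, -18), so rank(T) ≤ 2.
These bounds meet, so rank(T) = 2.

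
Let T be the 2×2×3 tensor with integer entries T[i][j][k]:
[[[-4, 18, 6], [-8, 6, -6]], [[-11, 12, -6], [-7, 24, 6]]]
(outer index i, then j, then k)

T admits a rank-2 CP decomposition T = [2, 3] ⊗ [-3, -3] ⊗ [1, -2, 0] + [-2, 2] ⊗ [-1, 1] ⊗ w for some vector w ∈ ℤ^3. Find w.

Subtract the known terms from T to get the rank-1 residual R = [-2, 2] ⊗ [-1, 1] ⊗ w, so R[i,j,k] = a[i]·b[j]·w[k]. Pick indices with nonzero a[0]·b[0] = (-2)·(-1) = 2. Only the fibre through (0,0,·) is needed: R[0,0,:] = T[0,0,:] − Σₗ aₗ[0]bₗ[0]cₗ = [-4, 18, 6] − (2)·(-3)·[1, -2, 0] = [2, 6, 6]. Then w[k] = R[0,0,k] / 2 for each k, giving w = [2, 6, 6] / 2 = [1, 3, 3].

w = [1, 3, 3]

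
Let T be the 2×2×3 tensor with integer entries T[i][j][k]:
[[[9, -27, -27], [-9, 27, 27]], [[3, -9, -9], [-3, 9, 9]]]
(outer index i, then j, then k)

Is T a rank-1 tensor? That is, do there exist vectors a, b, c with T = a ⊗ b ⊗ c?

If T = a ⊗ b ⊗ c then every fibre of T is a multiple of the corresponding factor, so read the factors off the fibres through the nonzero entry T[0,0,0] = 9.
The mode-1 fibre T[:,0,0] = [9, 3] gives a = (3, 1) (primitive direction); the mode-2 fibre T[0,:,0] = [9, -9] gives b = (1, -1); then c[k] = T[0,0,k] / (a[0]·b[0]) = [9, -27, -27] / 3 = (3, -9, -9).
Expanding (3, 1) ⊗ (1, -1) ⊗ (3, -9, -9) reproduces all 12 entries of T, so T = (3, 1) ⊗ (1, -1) ⊗ (3, -9, -9) and rank(T) ≤ 1.
Equivalently every frontal slice T[:,:,k] is c[k] times the rank-1 matrix (3, 1) ⊗ (1, -1). So T has rank 1 (it is nonzero).

Yes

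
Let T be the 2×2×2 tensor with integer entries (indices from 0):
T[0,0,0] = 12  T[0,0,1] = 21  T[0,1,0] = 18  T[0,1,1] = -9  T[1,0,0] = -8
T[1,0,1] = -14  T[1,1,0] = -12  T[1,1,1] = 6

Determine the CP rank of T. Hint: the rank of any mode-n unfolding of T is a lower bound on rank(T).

2

Lower bound: the mode-3 unfolding of T (rows indexed by k, columns by (i,j) = (0,0), (0,1), (1,0), (1,1)) is [[12, 18, -8, -12], [21, -9, -14, 6]].
There the 2×2 minor on rows k ∈ {0, 1}, columns (i,j) ∈ {(0,0), (0,1)} is det [[12, 18], [21, -9]] = -486 ≠ 0, so this unfolding has rank ≥ 2; CP rank is at least every unfolding rank, so rank(T) ≥ 2. (Unfolding ranks only ever bound the CP rank from below — rank(T) can be strictly larger than all of them — so the matching upper bound has to come from an explicit 2-term decomposition.)
Upper bound — finding two terms. Every mode-1 slice of T is a multiple of one matrix: T[i,:,:] = a[i]·M with a = [3, -2] and M = [[4, 7], [6, -3]] (rows indexed by j, columns by k). So it suffices to write M as a sum of two rank-1 matrices.
Splitting M by its rows (j = 0, 1), M = [1, 0][4, 7]ᵀ + [0, 1][6, -3]ᵀ.
Hence T = [3, -2] ⊗ [1, 0] ⊗ [4, 7] + [3, -2] ⊗ [0, 1] ⊗ [6, -3], so rank(T) ≤ 2.
These bounds meet, so rank(T) = 2.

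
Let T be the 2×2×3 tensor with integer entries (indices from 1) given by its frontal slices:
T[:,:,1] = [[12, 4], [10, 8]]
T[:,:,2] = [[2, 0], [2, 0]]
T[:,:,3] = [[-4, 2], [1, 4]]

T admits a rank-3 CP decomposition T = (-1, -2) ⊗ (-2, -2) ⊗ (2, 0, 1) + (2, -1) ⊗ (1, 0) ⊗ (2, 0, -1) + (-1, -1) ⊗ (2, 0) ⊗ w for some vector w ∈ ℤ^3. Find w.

w = (-2, -1, 2)

Subtract the known terms from T to get the rank-1 residual R = (-1, -1) ⊗ (2, 0) ⊗ w, so R[i,j,k] = a[i]·b[j]·w[k]. Pick indices with nonzero a[1]·b[1] = (-1)·(2) = -2. Only the fibre through (1,1,·) is needed: R[1,1,:] = T[1,1,:] − Σₗ aₗ[1]bₗ[1]cₗ = [12, 2, -4] − (-1)·(-2)·(2, 0, 1) − (2)·(1)·(2, 0, -1) = [4, 2, -4]. Then w[k] = R[1,1,k] / -2 for each k, giving w = [4, 2, -4] / -2 = (-2, -1, 2).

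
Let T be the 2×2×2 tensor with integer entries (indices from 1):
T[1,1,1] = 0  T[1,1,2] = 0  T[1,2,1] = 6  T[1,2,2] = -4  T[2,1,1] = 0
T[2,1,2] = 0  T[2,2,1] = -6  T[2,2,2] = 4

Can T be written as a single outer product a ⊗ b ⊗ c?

Yes

The mode-1 fibre T[:,2,1] = [6, -6] gives a = (1, -1) (primitive direction); the mode-2 fibre T[1,:,1] = [0, 6] gives b = (0, 1); then c[k] = T[1,2,k] / (a[1]·b[2]) = [6, -4] / 1 = (6, -4).
Expanding (1, -1) ⊗ (0, 1) ⊗ (6, -4) reproduces all 8 entries of T, so T = (1, -1) ⊗ (0, 1) ⊗ (6, -4) and rank(T) ≤ 1.
Equivalently every frontal slice T[:,:,k] is c[k] times the rank-1 matrix (1, -1) ⊗ (0, 1). So T has rank 1 (it is nonzero).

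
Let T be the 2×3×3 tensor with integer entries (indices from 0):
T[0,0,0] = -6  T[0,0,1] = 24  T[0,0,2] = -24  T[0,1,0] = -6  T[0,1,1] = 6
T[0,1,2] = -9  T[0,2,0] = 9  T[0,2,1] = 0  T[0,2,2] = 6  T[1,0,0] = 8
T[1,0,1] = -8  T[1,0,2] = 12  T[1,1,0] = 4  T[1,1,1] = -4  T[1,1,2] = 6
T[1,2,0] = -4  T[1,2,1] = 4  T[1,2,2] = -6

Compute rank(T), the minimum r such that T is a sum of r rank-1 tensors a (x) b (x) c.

Lower bound: the mode-1 unfolding of T (rows indexed by i, columns by (j,k) = (0,0), (0,1), (0,2), (1,0), (1,1), (1,2), (2,0), (2,1), (2,2)) is [[-6, 24, -24, -6, 6, -9, 9, 0, 6], [8, -8, 12, 4, -4, 6, -4, 4, -6]].
There the 2×2 minor on rows i ∈ {0, 1}, columns (j,k) ∈ {(0,0), (0,1)} is det [[-6, 24], [8, -8]] = -144 ≠ 0, so this unfolding has rank ≥ 2; CP rank is at least every unfolding rank, so rank(T) ≥ 2. (This is only a lower bound: in general the CP rank may exceed every unfolding rank, so we still need to exhibit 2 rank-1 terms summing to T.)
Upper bound — finding two terms. Write S_k = T[:,:,k] for the frontal slices: S₀ = [[-6, -6, 9], [8, 4, -4]], S₁ = [[24, 6, 0], [-8, -4, 4]], S₂ = [[-24, -9, 6], [12, 6, -6]].
If T = a₁ (x) b₁ (x) c₁ + a₂ (x) b₂ (x) c₂ then each S_k = c₁[k]·a₁b₁ᵀ + c₂[k]·a₂b₂ᵀ. S₀ and S₁ are linearly independent, so a₁b₁ᵀ and a₂b₂ᵀ must span the same plane of matrices: they are the rank-1 matrices of the form x·S₀ + y·S₁.
The 2×2 minor of x·S₀ + y·S₁ on rows {0,1}, columns {0,1} is 24·x² + 24·xy − 48·y² = 24·(x + 2·y)(x − y), vanishing at (x:y) = (2:-1) and (1:1).
M₁ = 2·S₀ − S₁ = [[-36, -18, 18], [24, 12, -12]] = (-6)·(3, -2)(2, 1, -1)ᵀ and M₂ = S₀ + S₁ = [[18, 0, 9], [0, 0, 0]] = 9·(1, 0)(2, 0, 1)ᵀ, so take a₁ = (3, -2), b₁ = (2, 1, -1), a₂ = (1, 0), b₂ = (2, 0, 1).
Each slice is an integer combination of E₁ = a₁b₁ᵀ and E₂ = a₂b₂ᵀ: S₀ = −2·E₁ + 3·E₂, S₁ = 2·E₁ + 6·E₂, S₂ = −3·E₁ − 3·E₂; reading off coefficients, c₁ = (-2, 2, -3) and c₂ = (3, 6, -3).
Hence T = (3, -2) (x) (2, 1, -1) (x) (-2, 2, -3) + (1, 0) (x) (2, 0, 1) (x) (3, 6, -3), so rank(T) ≤ 2.
These bounds meet, so rank(T) = 2.

2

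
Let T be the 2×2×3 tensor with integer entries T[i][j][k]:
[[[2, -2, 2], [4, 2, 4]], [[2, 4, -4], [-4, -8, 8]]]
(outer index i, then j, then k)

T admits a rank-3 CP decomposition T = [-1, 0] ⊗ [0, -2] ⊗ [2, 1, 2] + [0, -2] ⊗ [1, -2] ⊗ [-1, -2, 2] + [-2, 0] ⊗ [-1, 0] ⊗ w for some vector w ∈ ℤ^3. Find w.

Subtract the known terms from T to get the rank-1 residual R = [-2, 0] ⊗ [-1, 0] ⊗ w, so R[i,j,k] = a[i]·b[j]·w[k]. Pick indices with nonzero a[0]·b[0] = (-2)·(-1) = 2. Only the fibre through (0,0,·) is needed: R[0,0,:] = T[0,0,:] − Σₗ aₗ[0]bₗ[0]cₗ = [2, -2, 2] − (-1)·(0)·[2, 1, 2] − (0)·(1)·[-1, -2, 2] = [2, -2, 2]. Then w[k] = R[0,0,k] / 2 for each k, giving w = [2, -2, 2] / 2 = [1, -1, 1].

w = [1, -1, 1]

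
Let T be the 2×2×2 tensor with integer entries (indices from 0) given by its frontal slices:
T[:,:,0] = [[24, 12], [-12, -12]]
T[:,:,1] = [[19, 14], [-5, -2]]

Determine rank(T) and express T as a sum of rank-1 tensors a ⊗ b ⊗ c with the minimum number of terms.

Lower bound: the mode-2 unfolding of T (rows indexed by j, columns by (i,k) = (0,0), (0,1), (1,0), (1,1)) is [[24, 19, -12, -5], [12, 14, -12, -2]].
There the 2×2 minor on rows j ∈ {0, 1}, columns (i,k) ∈ {(0,0), (0,1)} is det [[24, 19], [12, 14]] = 108 ≠ 0, so this unfolding has rank ≥ 2; CP rank is at least every unfolding rank, so rank(T) ≥ 2. (Unfolding ranks only ever bound the CP rank from below — rank(T) can be strictly larger than all of them — so the matching upper bound has to come from an explicit 2-term decomposition.)
Upper bound — finding two terms. Write S_k = T[:,:,k] for the frontal slices: S₀ = [[24, 12], [-12, -12]], S₁ = [[19, 14], [-5, -2]].
If T = a₁ ⊗ b₁ ⊗ c₁ + a₂ ⊗ b₂ ⊗ c₂ then each S_k = c₁[k]·a₁b₁ᵀ + c₂[k]·a₂b₂ᵀ. S₀ and S₁ are linearly independent, so a₁b₁ᵀ and a₂b₂ᵀ must span the same plane of matrices: they are the rank-1 matrices of the form x·S₀ + y·S₁.
det(x·S₀ + y·S₁) is −144·x² − 48·xy + 32·y² = (-16)·(3·x + 2·y)(3·x − y), vanishing at (x:y) = (2:-3) and (1:3).
M₁ = 2·S₀ − 3·S₁ = [[-9, -18], [-9, -18]] = (-9)·[1, 1][1, 2]ᵀ and M₂ = S₀ + 3·S₁ = [[81, 54], [-27, -18]] = 9·[3, -1][3, 2]ᵀ, so take a₁ = [1, 1], b₁ = [1, 2], a₂ = [3, -1], b₂ = [3, 2].
Each slice is an integer combination of E₁ = a₁b₁ᵀ and E₂ = a₂b₂ᵀ: S₀ = −3·E₁ + 3·E₂, S₁ = E₁ + 2·E₂; reading off coefficients, c₁ = [-3, 1] and c₂ = [3, 2].
Hence T = [1, 1] ⊗ [1, 2] ⊗ [-3, 1] + [3, -1] ⊗ [3, 2] ⊗ [3, 2], so rank(T) ≤ 2.
These bounds meet, so rank(T) = 2.
Check entry T[1,0,1] = -5: (1)·(1)·(1) + (-1)·(3)·(2) = -5.

rank(T) = 2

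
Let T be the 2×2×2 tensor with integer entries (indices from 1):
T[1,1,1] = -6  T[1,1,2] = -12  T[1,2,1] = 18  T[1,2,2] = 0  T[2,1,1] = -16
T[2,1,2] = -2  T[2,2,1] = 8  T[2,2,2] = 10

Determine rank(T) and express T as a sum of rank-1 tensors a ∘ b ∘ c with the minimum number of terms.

Lower bound: the mode-2 unfolding of T (rows indexed by j, columns by (i,k) = (1,1), (1,2), (2,1), (2,2)) is [[-6, -12, -16, -2], [18, 0, 8, 10]].
There the 2×2 minor on rows j ∈ {1, 2}, columns (i,k) ∈ {(1,1), (1,2)} is det [[-6, -12], [18, 0]] = 216 ≠ 0, so this unfolding has rank ≥ 2; CP rank is at least every unfolding rank, so rank(T) ≥ 2. (Flattening ranks never certify an upper bound on CP rank; for that we must actually write T with 2 rank-1 terms.)
Upper bound — finding two terms. Write S_k = T[:,:,k] for the frontal slices: S₁ = [[-6, 18], [-16, 8]], S₂ = [[-12, 0], [-2, 10]].
If T = a₁ ∘ b₁ ∘ c₁ + a₂ ∘ b₂ ∘ c₂ then each S_k = c₁[k]·a₁b₁ᵀ + c₂[k]·a₂b₂ᵀ. S₁ and S₂ are linearly independent, so a₁b₁ᵀ and a₂b₂ᵀ must span the same plane of matrices: they are the rank-1 matrices of the form x·S₁ + y·S₂.
det(x·S₁ + y·S₂) is 240·x² − 120·xy − 120·y² = 120·(x − y)(2·x + y), vanishing at (x:y) = (1:1) and (1:-2).
M₁ = S₁ + S₂ = [[-18, 18], [-18, 18]] = (-18)·(1, 1)(1, -1)ᵀ and M₂ = S₁ − 2·S₂ = [[18, 18], [-12, -12]] = 6·(3, -2)(1, 1)ᵀ, so take a₁ = (1, 1), b₁ = (1, -1), a₂ = (3, -2), b₂ = (1, 1).
Each slice is an integer combination of E₁ = a₁b₁ᵀ and E₂ = a₂b₂ᵀ: S₁ = −12·E₁ + 2·E₂, S₂ = −6·E₁ − 2·E₂; reading off coefficients, c₁ = (-12, -6) and c₂ = (2, -2).
Hence T = (1, 1) ∘ (1, -1) ∘ (-12, -6) + (3, -2) ∘ (1, 1) ∘ (2, -2), so rank(T) ≤ 2.
These bounds meet, so rank(T) = 2.

rank(T) = 2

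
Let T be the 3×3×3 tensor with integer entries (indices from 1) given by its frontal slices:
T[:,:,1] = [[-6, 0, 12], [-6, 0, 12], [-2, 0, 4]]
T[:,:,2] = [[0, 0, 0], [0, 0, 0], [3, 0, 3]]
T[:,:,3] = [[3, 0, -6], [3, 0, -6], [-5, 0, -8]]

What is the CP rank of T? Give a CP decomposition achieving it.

Lower bound: the mode-2 unfolding of T (rows indexed by j, columns by (i,k) = (1,1), (1,2), (1,3), (2,1), (2,2), (2,3), (3,1), (3,2), (3,3)) is [[-6, 0, 3, -6, 0, 3, -2, 3, -5], [0, 0, 0, 0, 0, 0, 0, 0, 0], [12, 0, -6, 12, 0, -6, 4, 3, -8]].
There the 2×2 minor on rows j ∈ {1, 3}, columns (i,k) ∈ {(1,1), (3,2)} is det [[-6, 3], [12, 3]] = -54 ≠ 0, so this unfolding has rank ≥ 2; CP rank is at least every unfolding rank, so rank(T) ≥ 2. (This is only a lower bound: in general the CP rank may exceed every unfolding rank, so we still need to exhibit 2 rank-1 terms summing to T.)
Upper bound — finding two terms. Write S_k = T[:,:,k] for the frontal slices: S₁ = [[-6, 0, 12], [-6, 0, 12], [-2, 0, 4]], S₂ = [[0, 0, 0], [0, 0, 0], [3, 0, 3]], S₃ = [[3, 0, -6], [3, 0, -6], [-5, 0, -8]].
If T = a₁ ∘ b₁ ∘ c₁ + a₂ ∘ b₂ ∘ c₂ then each S_k = c₁[k]·a₁b₁ᵀ + c₂[k]·a₂b₂ᵀ. S₁ and S₂ are linearly independent, so a₁b₁ᵀ and a₂b₂ᵀ must span the same plane of matrices: they are the rank-1 matrices of the form x·S₁ + y·S₂.
The 2×2 minor of x·S₁ + y·S₂ on rows {1,3}, columns {1,3} is −54·xy = (-54)·(y)(x), vanishing at (x:y) = (1:0) and (0:1).
M₁ = S₁ = [[-6, 0, 12], [-6, 0, 12], [-2, 0, 4]] = (-2)·[3, 3, 1][1, 0, -2]ᵀ and M₂ = S₂ = [[0, 0, 0], [0, 0, 0], [3, 0, 3]] = 3·[0, 0, 1][1, 0, 1]ᵀ, so take a₁ = [3, 3, 1], b₁ = [1, 0, -2], a₂ = [0, 0, 1], b₂ = [1, 0, 1].
Each slice is an integer combination of E₁ = a₁b₁ᵀ and E₂ = a₂b₂ᵀ: S₁ = −2·E₁, S₂ = 3·E₂, S₃ = E₁ − 6·E₂; reading off coefficients, c₁ = [-2, 0, 1] and c₂ = [0, 3, -6].
Hence T = [3, 3, 1] ∘ [1, 0, -2] ∘ [-2, 0, 1] + [0, 0, 1] ∘ [1, 0, 1] ∘ [0, 3, -6], so rank(T) ≤ 2.
These bounds meet, so rank(T) = 2.
Check entry T[1,1,2] = 0: (3)·(1)·(0) + (0)·(1)·(3) = 0.

rank(T) = 2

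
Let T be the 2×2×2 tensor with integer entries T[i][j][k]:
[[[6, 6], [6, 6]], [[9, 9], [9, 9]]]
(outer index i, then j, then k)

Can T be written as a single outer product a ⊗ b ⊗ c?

If T = a ⊗ b ⊗ c then every fibre of T is a multiple of the corresponding factor, so read the factors off the fibres through the nonzero entry T[0,0,0] = 6.
The mode-1 fibre T[:,0,0] = [6, 9] gives a = [2, 3] (primitive direction); the mode-2 fibre T[0,:,0] = [6, 6] gives b = [1, 1]; then c[k] = T[0,0,k] / (a[0]·b[0]) = [6, 6] / 2 = [3, 3].
Expanding [2, 3] ⊗ [1, 1] ⊗ [3, 3] reproduces all 8 entries of T, so T = [2, 3] ⊗ [1, 1] ⊗ [3, 3] and rank(T) ≤ 1.
Equivalently every frontal slice T[:,:,k] is c[k] times the rank-1 matrix [2, 3] ⊗ [1, 1]. So T has rank 1 (it is nonzero).

Yes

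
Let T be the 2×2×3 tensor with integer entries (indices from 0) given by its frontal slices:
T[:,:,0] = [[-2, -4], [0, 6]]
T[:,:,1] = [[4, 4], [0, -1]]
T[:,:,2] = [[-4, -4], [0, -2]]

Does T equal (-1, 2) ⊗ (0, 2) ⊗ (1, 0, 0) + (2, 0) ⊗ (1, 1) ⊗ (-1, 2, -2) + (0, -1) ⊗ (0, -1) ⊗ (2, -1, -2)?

Yes

Reconstruct entrywise from the claimed factors. For example, T[0,1,2] = -4 and Σₗ aₗ[0]bₗ[1]cₗ[2] = (-1)·(2)·(0) + (2)·(1)·(-2) + (0)·(-1)·(-2) = -4; checking all 12 entries, every one matches. The claim holds.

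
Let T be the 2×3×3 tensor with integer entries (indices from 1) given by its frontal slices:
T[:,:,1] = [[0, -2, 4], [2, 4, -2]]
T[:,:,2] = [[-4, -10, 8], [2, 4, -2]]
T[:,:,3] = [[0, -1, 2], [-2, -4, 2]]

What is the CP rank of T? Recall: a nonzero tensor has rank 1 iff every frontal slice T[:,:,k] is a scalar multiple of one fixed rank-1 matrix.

Lower bound: the mode-3 unfolding of T (rows indexed by k, columns by (i,j) = (1,1), (1,2), (1,3), (2,1), (2,2), (2,3)) is [[0, -2, 4, 2, 4, -2], [-4, -10, 8, 2, 4, -2], [0, -1, 2, -2, -4, 2]].
There the 3×3 minor on rows k ∈ {1, 2, 3}, columns (i,j) ∈ {(1,1), (1,2), (2,1)} is det [[0, -2, 2], [-4, -10, 2], [0, -1, -2]] = 24 ≠ 0, so this unfolding has rank ≥ 3; CP rank is at least every unfolding rank, so rank(T) ≥ 3. (This is only a lower bound: in general the CP rank may exceed every unfolding rank, so we still need to exhibit 3 rank-1 terms summing to T.)
Upper bound: T is a sum of 3 rank-1 terms, T = [0, 1] ⊗ [1, 2, -1] ⊗ [2, 2, -2] + [1, 0] ⊗ [0, 1, -2] ⊗ [-2, -2, -1] + [1, 0] ⊗ [1, 2, -1] ⊗ [0, -4, 0] (written with every a and b primitive with positive leading entry and the scale carried by c; CP decompositions are not unique, and this one is verified by expanding entrywise), so rank(T) ≤ 3.
These bounds meet, so rank(T) = 3.

3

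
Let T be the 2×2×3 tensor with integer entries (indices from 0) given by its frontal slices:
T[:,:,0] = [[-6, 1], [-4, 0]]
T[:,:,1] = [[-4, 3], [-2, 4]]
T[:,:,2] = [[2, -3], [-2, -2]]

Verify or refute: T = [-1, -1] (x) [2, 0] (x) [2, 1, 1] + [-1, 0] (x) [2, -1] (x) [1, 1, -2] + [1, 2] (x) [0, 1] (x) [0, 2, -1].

Yes

Reconstruct entrywise from the claimed factors. For example, T[1,1,1] = 4 and Σₗ aₗ[1]bₗ[1]cₗ[1] = (-1)·(0)·(1) + (0)·(-1)·(1) + (2)·(1)·(2) = 4; checking all 12 entries, every one matches. The claim holds.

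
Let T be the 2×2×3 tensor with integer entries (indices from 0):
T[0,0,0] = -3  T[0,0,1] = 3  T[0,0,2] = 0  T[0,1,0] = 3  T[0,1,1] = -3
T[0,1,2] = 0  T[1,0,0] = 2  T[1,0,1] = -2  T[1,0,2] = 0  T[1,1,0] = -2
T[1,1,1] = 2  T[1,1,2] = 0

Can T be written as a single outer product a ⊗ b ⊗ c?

If T = a ⊗ b ⊗ c then every fibre of T is a multiple of the corresponding factor, so read the factors off the fibres through the nonzero entry T[0,0,0] = -3.
The mode-1 fibre T[:,0,0] = [-3, 2] gives a = (3, -2) (primitive direction); the mode-2 fibre T[0,:,0] = [-3, 3] gives b = (1, -1); then c[k] = T[0,0,k] / (a[0]·b[0]) = [-3, 3, 0] / 3 = (-1, 1, 0).
Expanding (3, -2) ⊗ (1, -1) ⊗ (-1, 1, 0) reproduces all 12 entries of T, so T = (3, -2) ⊗ (1, -1) ⊗ (-1, 1, 0) and rank(T) ≤ 1.
Equivalently every frontal slice T[:,:,k] is c[k] times the rank-1 matrix (3, -2) ⊗ (1, -1). So T has rank 1 (it is nonzero).

Yes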